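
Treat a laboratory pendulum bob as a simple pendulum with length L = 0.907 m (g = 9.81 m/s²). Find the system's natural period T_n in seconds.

1.91 s

For a simple pendulum ω_n = √(g/L) = √(9.81/0.907) = √10.82 = 3.289 rad/s.
T_n = 2π/ω_n = 6.283/3.289 = 1.911 s.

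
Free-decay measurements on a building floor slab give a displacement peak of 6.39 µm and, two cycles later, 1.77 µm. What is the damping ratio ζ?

0.102

Logarithmic decrement δ = (1/n)·ln(x₀/x_n) = (1/2)·ln(6.39/1.77) = (1/2)·ln(3.610) = 0.6419.
ζ = δ/√(4π² + δ²) = 0.6419/√(39.48 + 0.412) = 0.6419/6.316 = 0.1016.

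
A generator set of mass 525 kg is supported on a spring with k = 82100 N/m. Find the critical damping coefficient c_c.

13100 N·s/m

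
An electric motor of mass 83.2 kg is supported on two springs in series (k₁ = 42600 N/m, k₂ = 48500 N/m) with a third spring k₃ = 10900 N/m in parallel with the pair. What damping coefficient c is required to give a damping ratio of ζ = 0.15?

501 N·s/m

Series pair: k_s = k₁k₂/(k₁+k₂) = (42600)(48500)/(42600 + 48500) = 22680 N/m. In parallel with k₃: k_eq = 22680 + 10900 = 33580 N/m.
c_c = 2√(k_eq·m) = 2√(33580 × 83.2) = 3343 N·s/m.
c = ζ·c_c = 0.15 × 3343 = 501.4 N·s/m.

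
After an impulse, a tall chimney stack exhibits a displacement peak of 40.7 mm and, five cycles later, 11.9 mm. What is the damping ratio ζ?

0.0391

Logarithmic decrement δ = (1/n)·ln(x₀/x_n) = (1/5)·ln(40.7/11.9) = (1/5)·ln(3.420) = 0.2459.
ζ = δ/√(4π² + δ²) = 0.2459/√(39.48 + 0.0605) = 0.2459/6.288 = 0.03911.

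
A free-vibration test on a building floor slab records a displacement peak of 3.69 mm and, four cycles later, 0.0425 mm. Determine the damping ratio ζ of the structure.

Logarithmic decrement δ = (1/n)·ln(x₀/x_n) = (1/4)·ln(3.69/0.0425) = (1/4)·ln(86.82) = 1.116.
ζ = δ/√(4π² + δ²) = 1.116/√(39.48 + 1.25) = 1.116/6.382 = 0.1749.

0.175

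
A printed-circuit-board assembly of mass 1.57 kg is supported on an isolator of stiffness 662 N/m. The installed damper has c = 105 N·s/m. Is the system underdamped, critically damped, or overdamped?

overdamped

c_c = 2√(k·m) = 64.48 N·s/m; ζ = c/c_c = 105/64.48 = 1.63.
Since ζ > 1 the system is overdamped.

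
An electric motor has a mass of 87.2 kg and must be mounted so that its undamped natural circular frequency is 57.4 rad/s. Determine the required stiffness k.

k = m·ω_n² = 87.2 × 57.40² = 87.2 × 3295 = 287300 N/m.

287000 N/m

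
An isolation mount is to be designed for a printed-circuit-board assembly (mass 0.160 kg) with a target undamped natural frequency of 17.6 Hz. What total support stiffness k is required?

1960 N/m

ω_n = 2πf_n = 2π × 17.6 = 110.6 rad/s.
k = m·ω_n² = 0.160 × 110.6² = 0.160 × 12230 = 1957 N/m.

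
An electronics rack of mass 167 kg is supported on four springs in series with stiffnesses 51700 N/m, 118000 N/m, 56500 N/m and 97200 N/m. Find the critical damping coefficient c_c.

Series springs: 1/k_eq = 1/51700 + 1/118000 + 1/56500 + 1/97200 = 5.580×10^-5, so k_eq = 17920 N/m.
c_c = 2√(k_eq·m) = 2√(17920 × 167) = 2 × 1730 = 3460 N·s/m.

3460 N·s/m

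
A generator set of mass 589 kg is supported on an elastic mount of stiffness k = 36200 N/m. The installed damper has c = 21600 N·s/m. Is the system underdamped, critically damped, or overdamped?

c_c = 2√(k·m) = 9235 N·s/m; ζ = c/c_c = 21600/9235 = 2.34.
Since ζ > 1 the system is overdamped.

overdamped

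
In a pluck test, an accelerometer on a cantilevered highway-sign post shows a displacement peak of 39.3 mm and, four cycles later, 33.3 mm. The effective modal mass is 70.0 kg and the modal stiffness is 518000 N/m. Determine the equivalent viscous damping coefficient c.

79.4 N·s/m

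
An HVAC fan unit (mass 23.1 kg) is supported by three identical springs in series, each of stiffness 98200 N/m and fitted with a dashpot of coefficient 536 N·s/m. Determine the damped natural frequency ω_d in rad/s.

Series springs: 1/k_eq = 3/98200, so k_eq = 98200/3 = 32730 N/m.
ω_n = √(k_eq/m) = √(32730/23.1) = 37.64 rad/s.
Critical damping c_c = 2√(k_eq·m) = 2√(32730 × 23.1) = 1739 N·s/m, so ζ = c/c_c = 536/1739 = 0.3082.
ω_d = ω_n√(1 − ζ²) = 37.64 × √(1 − 0.0950) = 35.81 rad/s.

35.8 rad/s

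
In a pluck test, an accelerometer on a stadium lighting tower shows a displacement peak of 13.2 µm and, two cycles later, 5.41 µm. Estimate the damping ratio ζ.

0.0708

Logarithmic decrement δ = (1/n)·ln(x₀/x_n) = (1/2)·ln(13.2/5.41) = (1/2)·ln(2.440) = 0.4460.
ζ = δ/√(4π² + δ²) = 0.4460/√(39.48 + 0.199) = 0.4460/6.299 = 0.07080.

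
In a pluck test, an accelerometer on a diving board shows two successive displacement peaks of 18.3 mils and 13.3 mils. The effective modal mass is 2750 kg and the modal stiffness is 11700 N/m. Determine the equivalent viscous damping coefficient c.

Logarithmic decrement δ = (1/n)·ln(x₀/x_n) = (1/1)·ln(18.3/13.3) = (1/1)·ln(1.376) = 0.3191.
ζ = δ/√(4π² + δ²) = 0.3191/√(39.48 + 0.102) = 0.3191/6.291 = 0.05073.
c = ζ · 2√(km) = 0.05073 × 2√(11700 × 2750) = 0.05073 × 11340 = 575.5 N·s/m.

575 N·s/m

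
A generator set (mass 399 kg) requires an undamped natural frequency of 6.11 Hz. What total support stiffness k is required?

ω_n = 2πf_n = 2π × 6.11 = 38.39 rad/s.
k = m·ω_n² = 399 × 38.39² = 399 × 1474 = 588100 N/m.

588000 N/m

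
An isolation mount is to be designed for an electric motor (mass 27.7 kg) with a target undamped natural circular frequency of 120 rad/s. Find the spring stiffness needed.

k = m·ω_n² = 27.7 × 120.0² = 27.7 × 14400 = 398900 N/m.

399000 N/m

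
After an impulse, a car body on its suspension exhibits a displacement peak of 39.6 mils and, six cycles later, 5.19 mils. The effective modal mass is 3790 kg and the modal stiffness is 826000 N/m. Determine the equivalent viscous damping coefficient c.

Logarithmic decrement δ = (1/n)·ln(x₀/x_n) = (1/6)·ln(39.6/5.19) = (1/6)·ln(7.630) = 0.3387.
ζ = δ/√(4π² + δ²) = 0.3387/√(39.48 + 0.115) = 0.3387/6.292 = 0.05382.
c = ζ · 2√(km) = 0.05382 × 2√(826000 × 3790) = 0.05382 × 111900 = 6023 N·s/m.

6020 N·s/m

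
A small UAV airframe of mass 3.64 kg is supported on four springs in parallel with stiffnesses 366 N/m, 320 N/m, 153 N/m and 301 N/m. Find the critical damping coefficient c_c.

Parallel springs add: k_eq = 366 + 320 + 153 + 301 = 1140 N/m.
c_c = 2√(k_eq·m) = 2√(1140 × 3.64) = 2 × 64.42 = 128.8 N·s/m.

129 N·s/m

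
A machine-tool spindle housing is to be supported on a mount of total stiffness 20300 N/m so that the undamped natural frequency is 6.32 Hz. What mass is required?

ω_n = 2πf_n = 2π × 6.32 = 39.71 rad/s.
m = k/ω_n² = 20300/39.71² = 20300/1577 = 12.87 kg.

12.9 kg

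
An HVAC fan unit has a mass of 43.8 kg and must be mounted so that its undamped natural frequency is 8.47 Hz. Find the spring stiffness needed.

ω_n = 2πf_n = 2π × 8.47 = 53.22 rad/s.
k = m·ω_n² = 43.8 × 53.22² = 43.8 × 2832 = 124100 N/m.

124000 N/m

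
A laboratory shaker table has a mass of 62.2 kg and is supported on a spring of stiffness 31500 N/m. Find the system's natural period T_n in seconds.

0.279 s

ω_n = √(k/m) = √(31500/62.2) = √506.4 = 22.50 rad/s.
T_n = 2π/ω_n = 6.283/22.50 = 0.2792 s.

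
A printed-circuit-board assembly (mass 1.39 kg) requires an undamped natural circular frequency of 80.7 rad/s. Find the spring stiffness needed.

9050 N/m

k = m·ω_n² = 1.39 × 80.70² = 1.39 × 6512 = 9052 N/m.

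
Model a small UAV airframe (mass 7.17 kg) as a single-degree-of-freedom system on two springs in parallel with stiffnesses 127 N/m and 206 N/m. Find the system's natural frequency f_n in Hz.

Parallel springs add: k_eq = 127 + 206 = 333.0 N/m.
ω_n = √(k_eq/m) = √(333.0/7.17) = √46.44 = 6.815 rad/s.
f_n = ω_n/(2π) = 6.815/6.283 = 1.085 Hz.

1.08 Hz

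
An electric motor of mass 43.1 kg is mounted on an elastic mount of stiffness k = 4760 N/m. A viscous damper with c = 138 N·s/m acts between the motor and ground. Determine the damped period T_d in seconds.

0.605 s

ω_n = √(k/m) = √(4760/43.1) = 10.51 rad/s.
Critical damping c_c = 2√(k·m) = 2√(4760 × 43.1) = 905.9 N·s/m, so ζ = c/c_c = 138/905.9 = 0.1523.
ω_d = ω_n√(1 − ζ²) = 10.51 × √(1 − 0.0232) = 10.39 rad/s.
T_d = 2π/ω_d = 0.6049 s.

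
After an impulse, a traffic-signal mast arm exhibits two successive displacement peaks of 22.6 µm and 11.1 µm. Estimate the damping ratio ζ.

Logarithmic decrement δ = (1/n)·ln(x₀/x_n) = (1/1)·ln(22.6/11.1) = (1/1)·ln(2.036) = 0.7110.
ζ = δ/√(4π² + δ²) = 0.7110/√(39.48 + 0.506) = 0.7110/6.323 = 0.1124.

0.112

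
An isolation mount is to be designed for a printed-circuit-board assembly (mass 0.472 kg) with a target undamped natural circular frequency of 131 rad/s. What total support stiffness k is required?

k = m·ω_n² = 0.472 × 131.0² = 0.472 × 17160 = 8100 N/m.

8100 N/m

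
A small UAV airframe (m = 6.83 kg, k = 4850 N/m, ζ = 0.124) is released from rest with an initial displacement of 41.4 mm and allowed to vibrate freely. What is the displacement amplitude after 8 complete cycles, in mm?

0.0775 mm

Logarithmic decrement δ = 2πζ/√(1 − ζ²) = 2π × 0.1240/√(1 − 0.0154) = 0.7852.
After n cycles, x_n/x₀ = e^(−nδ), so x_8 = 41.4 × e^(−8 × 0.7852) = 41.4 × 0.001871 = 0.07745 mm.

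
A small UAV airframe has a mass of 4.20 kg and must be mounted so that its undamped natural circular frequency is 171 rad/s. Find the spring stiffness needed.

123000 N/m

k = m·ω_n² = 4.20 × 171.0² = 4.20 × 29240 = 122800 N/m.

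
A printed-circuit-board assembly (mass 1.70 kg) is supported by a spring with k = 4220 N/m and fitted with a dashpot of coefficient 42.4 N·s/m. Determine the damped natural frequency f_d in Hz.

7.68 Hz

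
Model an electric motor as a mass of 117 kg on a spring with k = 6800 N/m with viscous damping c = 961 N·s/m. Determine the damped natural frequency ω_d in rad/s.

ω_n = √(k/m) = √(6800/117) = 7.624 rad/s.
Critical damping c_c = 2√(k·m) = 2√(6800 × 117) = 1784 N·s/m, so ζ = c/c_c = 961/1784 = 0.5387.
ω_d = ω_n√(1 − ζ²) = 7.624 × √(1 − 0.290) = 6.423 rad/s.

6.42 rad/s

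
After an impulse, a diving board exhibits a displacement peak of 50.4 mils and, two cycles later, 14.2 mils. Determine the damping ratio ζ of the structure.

Logarithmic decrement δ = (1/n)·ln(x₀/x_n) = (1/2)·ln(50.4/14.2) = (1/2)·ln(3.549) = 0.6334.
ζ = δ/√(4π² + δ²) = 0.6334/√(39.48 + 0.401) = 0.6334/6.315 = 0.1003.

0.100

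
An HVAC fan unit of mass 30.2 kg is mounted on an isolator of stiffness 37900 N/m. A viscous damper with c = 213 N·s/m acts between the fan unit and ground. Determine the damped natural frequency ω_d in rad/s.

ω_n = √(k/m) = √(37900/30.2) = 35.43 rad/s.
Critical damping c_c = 2√(k·m) = 2√(37900 × 30.2) = 2140 N·s/m, so ζ = c/c_c = 213/2140 = 0.09955.
ω_d = ω_n√(1 − ζ²) = 35.43 × √(1 − 0.00991) = 35.25 rad/s.

35.2 rad/s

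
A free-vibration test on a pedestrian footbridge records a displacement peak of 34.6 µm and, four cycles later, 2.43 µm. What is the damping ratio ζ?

Logarithmic decrement δ = (1/n)·ln(x₀/x_n) = (1/4)·ln(34.6/2.43) = (1/4)·ln(14.24) = 0.6640.
ζ = δ/√(4π² + δ²) = 0.6640/√(39.48 + 0.441) = 0.6640/6.318 = 0.1051.

0.105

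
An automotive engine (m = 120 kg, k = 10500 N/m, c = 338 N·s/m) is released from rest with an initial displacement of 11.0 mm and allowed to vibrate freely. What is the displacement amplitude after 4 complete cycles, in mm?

ζ = c/(2√(km)) = 338/(2√(10500 × 120)) = 338/2245 = 0.1506.
Logarithmic decrement δ = 2πζ/√(1 − ζ²) = 2π × 0.1506/√(1 − 0.0227) = 0.9569.
After n cycles, x_n/x₀ = e^(−nδ), so x_4 = 11.0 × e^(−4 × 0.9569) = 11.0 × 0.02176 = 0.2394 mm.

0.239 mm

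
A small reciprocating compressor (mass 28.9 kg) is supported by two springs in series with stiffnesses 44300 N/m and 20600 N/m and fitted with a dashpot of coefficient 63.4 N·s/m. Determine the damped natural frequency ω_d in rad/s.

22.0 rad/s

Series springs: 1/k_eq = 1/44300 + 1/20600 = 7.112×10^-5, so k_eq = 14060 N/m.
ω_n = √(k_eq/m) = √(14060/28.9) = 22.06 rad/s.
Critical damping c_c = 2√(k_eq·m) = 2√(14060 × 28.9) = 1275 N·s/m, so ζ = c/c_c = 63.4/1275 = 0.04973.
ω_d = ω_n√(1 − ζ²) = 22.06 × √(1 − 0.00247) = 22.03 rad/s.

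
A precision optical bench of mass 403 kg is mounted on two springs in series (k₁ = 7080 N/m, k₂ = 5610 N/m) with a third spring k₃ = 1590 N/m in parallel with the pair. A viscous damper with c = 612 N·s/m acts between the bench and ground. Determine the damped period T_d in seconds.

Series pair: k_s = k₁k₂/(k₁+k₂) = (7080)(5610)/(7080 + 5610) = 3130 N/m. In parallel with k₃: k_eq = 3130 + 1590 = 4720 N/m.
ω_n = √(k_eq/m) = √(4720/403) = 3.422 rad/s.
Critical damping c_c = 2√(k_eq·m) = 2√(4720 × 403) = 2758 N·s/m, so ζ = c/c_c = 612/2758 = 0.2219.
ω_d = ω_n√(1 − ζ²) = 3.422 × √(1 − 0.0492) = 3.337 rad/s.
T_d = 2π/ω_d = 1.883 s.

1.88 s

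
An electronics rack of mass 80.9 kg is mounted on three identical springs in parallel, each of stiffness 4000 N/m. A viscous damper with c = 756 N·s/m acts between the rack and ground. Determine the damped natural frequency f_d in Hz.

1.79 Hz

Parallel springs add: k_eq = 3 × 4000 = 12000 N/m.
ω_n = √(k_eq/m) = √(12000/80.9) = 12.18 rad/s.
Critical damping c_c = 2√(k_eq·m) = 2√(12000 × 80.9) = 1971 N·s/m, so ζ = c/c_c = 756/1971 = 0.3836.
ω_d = ω_n√(1 − ζ²) = 12.18 × √(1 − 0.147) = 11.25 rad/s.
f_d = ω_d/(2π) = 1.790 Hz.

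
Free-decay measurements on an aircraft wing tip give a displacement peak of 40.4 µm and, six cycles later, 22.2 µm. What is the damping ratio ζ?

0.0159

Logarithmic decrement δ = (1/n)·ln(x₀/x_n) = (1/6)·ln(40.4/22.2) = (1/6)·ln(1.820) = 0.09979.
ζ = δ/√(4π² + δ²) = 0.09979/√(39.48 + 0.00996) = 0.09979/6.284 = 0.01588.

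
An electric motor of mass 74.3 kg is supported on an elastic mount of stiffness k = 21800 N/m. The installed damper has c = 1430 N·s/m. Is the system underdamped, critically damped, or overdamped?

c_c = 2√(k·m) = 2545 N·s/m; ζ = c/c_c = 1430/2545 = 0.562.
Since ζ < 1 the system is underdamped.

underdamped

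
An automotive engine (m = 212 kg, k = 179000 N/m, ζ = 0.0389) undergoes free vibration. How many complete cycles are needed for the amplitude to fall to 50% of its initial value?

3 cycles

Logarithmic decrement δ = 2πζ/√(1 − ζ²) = 2π × 0.03890/√(1 − 0.00151) = 0.2446.
x_n/x₀ = e^(−nδ) ≤ 0.5; take ln: n ≥ ln(1/0.5)/δ = 0.6931/0.2446 = 2.834.
So 3 complete cycles are required.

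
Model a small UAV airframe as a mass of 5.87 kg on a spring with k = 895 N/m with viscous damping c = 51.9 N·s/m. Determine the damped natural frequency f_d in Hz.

1.83 Hz

ω_n = √(k/m) = √(895.0/5.87) = 12.35 rad/s.
Critical damping c_c = 2√(k·m) = 2√(895.0 × 5.87) = 145.0 N·s/m, so ζ = c/c_c = 51.9/145.0 = 0.3580.
ω_d = ω_n√(1 − ζ²) = 12.35 × √(1 − 0.128) = 11.53 rad/s.
f_d = ω_d/(2π) = 1.835 Hz.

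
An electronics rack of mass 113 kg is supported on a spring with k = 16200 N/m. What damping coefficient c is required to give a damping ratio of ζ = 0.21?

568 N·s/m

c_c = 2√(k·m) = 2√(16200 × 113) = 2706 N·s/m.
c = ζ·c_c = 0.21 × 2706 = 568.3 N·s/m.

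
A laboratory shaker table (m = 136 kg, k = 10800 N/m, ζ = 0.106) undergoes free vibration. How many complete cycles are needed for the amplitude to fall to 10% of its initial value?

Logarithmic decrement δ = 2πζ/√(1 − ζ²) = 2π × 0.1060/√(1 − 0.0112) = 0.6698.
x_n/x₀ = e^(−nδ) ≤ 0.1; take ln: n ≥ ln(1/0.1)/δ = 2.303/0.6698 = 3.438.
So 4 complete cycles are required.

4 cycles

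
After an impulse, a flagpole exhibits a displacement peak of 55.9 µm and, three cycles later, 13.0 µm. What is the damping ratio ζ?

0.0772

Logarithmic decrement δ = (1/n)·ln(x₀/x_n) = (1/3)·ln(55.9/13.0) = (1/3)·ln(4.300) = 0.4862.
ζ = δ/√(4π² + δ²) = 0.4862/√(39.48 + 0.236) = 0.4862/6.302 = 0.07715.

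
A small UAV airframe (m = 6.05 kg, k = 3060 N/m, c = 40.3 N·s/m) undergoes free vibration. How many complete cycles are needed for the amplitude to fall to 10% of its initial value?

3 cycles

ζ = c/(2√(km)) = 40.3/(2√(3060 × 6.05)) = 40.3/272.1 = 0.1481.
Logarithmic decrement δ = 2πζ/√(1 − ζ²) = 2π × 0.1481/√(1 − 0.0219) = 0.9409.
x_n/x₀ = e^(−nδ) ≤ 0.1; take ln: n ≥ ln(1/0.1)/δ = 2.303/0.9409 = 2.447.
So 3 complete cycles are required.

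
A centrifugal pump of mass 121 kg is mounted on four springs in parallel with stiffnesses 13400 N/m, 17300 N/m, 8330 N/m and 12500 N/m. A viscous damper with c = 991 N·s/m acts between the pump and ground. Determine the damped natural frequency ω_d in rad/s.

20.2 rad/s

Parallel springs add: k_eq = 13400 + 17300 + 8330 + 12500 = 51530 N/m.
ω_n = √(k_eq/m) = √(51530/121) = 20.64 rad/s.
Critical damping c_c = 2√(k_eq·m) = 2√(51530 × 121) = 4994 N·s/m, so ζ = c/c_c = 991/4994 = 0.1984.
ω_d = ω_n√(1 − ζ²) = 20.64 × √(1 − 0.0394) = 20.23 rad/s.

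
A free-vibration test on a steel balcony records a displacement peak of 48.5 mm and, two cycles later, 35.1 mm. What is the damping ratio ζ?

0.0257

Logarithmic decrement δ = (1/n)·ln(x₀/x_n) = (1/2)·ln(48.5/35.1) = (1/2)·ln(1.382) = 0.1617.
ζ = δ/√(4π² + δ²) = 0.1617/√(39.48 + 0.0261) = 0.1617/6.285 = 0.02572.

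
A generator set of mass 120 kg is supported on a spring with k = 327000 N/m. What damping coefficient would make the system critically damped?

12500 N·s/m

c_c = 2√(k·m) = 2√(327000 × 120) = 2 × 6264 = 12530 N·s/m.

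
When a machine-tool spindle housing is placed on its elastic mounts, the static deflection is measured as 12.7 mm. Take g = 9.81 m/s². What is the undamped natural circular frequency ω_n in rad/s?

27.8 rad/s

ω_n = √(g/δ_st) = √(9.81/0.0127) = √772.4 = 27.79 rad/s.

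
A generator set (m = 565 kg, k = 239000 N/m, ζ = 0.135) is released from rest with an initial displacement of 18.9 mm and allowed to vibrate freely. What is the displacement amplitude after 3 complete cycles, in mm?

1.45 mm

Logarithmic decrement δ = 2πζ/√(1 − ζ²) = 2π × 0.1350/√(1 − 0.0182) = 0.8561.
After n cycles, x_n/x₀ = e^(−nδ), so x_3 = 18.9 × e^(−3 × 0.8561) = 18.9 × 0.07667 = 1.449 mm.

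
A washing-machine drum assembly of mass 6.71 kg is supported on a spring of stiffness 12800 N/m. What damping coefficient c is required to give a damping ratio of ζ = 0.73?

428 N·s/m

c_c = 2√(k·m) = 2√(12800 × 6.71) = 586.1 N·s/m.
c = ζ·c_c = 0.73 × 586.1 = 427.9 N·s/m.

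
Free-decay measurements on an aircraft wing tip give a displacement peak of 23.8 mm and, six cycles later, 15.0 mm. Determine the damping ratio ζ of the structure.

Logarithmic decrement δ = (1/n)·ln(x₀/x_n) = (1/6)·ln(23.8/15.0) = (1/6)·ln(1.587) = 0.07694.
ζ = δ/√(4π² + δ²) = 0.07694/√(39.48 + 0.00592) = 0.07694/6.284 = 0.01224.

0.0122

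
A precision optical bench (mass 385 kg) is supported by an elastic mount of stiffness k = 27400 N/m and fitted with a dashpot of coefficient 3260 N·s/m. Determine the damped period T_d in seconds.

0.861 s

ω_n = √(k/m) = √(27400/385) = 8.436 rad/s.
Critical damping c_c = 2√(k·m) = 2√(27400 × 385) = 6496 N·s/m, so ζ = c/c_c = 3260/6496 = 0.5019.
ω_d = ω_n√(1 − ζ²) = 8.436 × √(1 − 0.252) = 7.297 rad/s.
T_d = 2π/ω_d = 0.8611 s.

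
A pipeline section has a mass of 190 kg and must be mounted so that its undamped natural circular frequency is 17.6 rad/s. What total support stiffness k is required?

k = m·ω_n² = 190 × 17.60² = 190 × 309.8 = 58850 N/m.

58900 N/m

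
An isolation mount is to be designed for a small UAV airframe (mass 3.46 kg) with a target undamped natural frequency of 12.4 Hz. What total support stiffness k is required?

21000 N/m

ω_n = 2πf_n = 2π × 12.4 = 77.91 rad/s.
k = m·ω_n² = 3.46 × 77.91² = 3.46 × 6070 = 21000 N/m.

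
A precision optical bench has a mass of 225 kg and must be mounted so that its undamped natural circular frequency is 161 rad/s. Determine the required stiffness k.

k = m·ω_n² = 225 × 161.0² = 225 × 25920 = 5832000 N/m.

5830000 N/m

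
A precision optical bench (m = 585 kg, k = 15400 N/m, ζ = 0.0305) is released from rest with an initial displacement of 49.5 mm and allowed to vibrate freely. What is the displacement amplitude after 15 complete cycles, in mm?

2.79 mm

Logarithmic decrement δ = 2πζ/√(1 − ζ²) = 2π × 0.03050/√(1 − 0.000930) = 0.1917.
After n cycles, x_n/x₀ = e^(−nδ), so x_15 = 49.5 × e^(−15 × 0.1917) = 49.5 × 0.05637 = 2.790 mm.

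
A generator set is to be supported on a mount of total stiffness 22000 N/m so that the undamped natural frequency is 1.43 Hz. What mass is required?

ω_n = 2πf_n = 2π × 1.43 = 8.985 rad/s.
m = k/ω_n² = 22000/8.985² = 22000/80.73 = 272.5 kg.

273 kg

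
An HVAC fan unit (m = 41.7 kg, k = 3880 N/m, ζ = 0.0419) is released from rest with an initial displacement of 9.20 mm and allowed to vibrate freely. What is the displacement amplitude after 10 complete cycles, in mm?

Logarithmic decrement δ = 2πζ/√(1 − ζ²) = 2π × 0.04190/√(1 − 0.00176) = 0.2635.
After n cycles, x_n/x₀ = e^(−nδ), so x_10 = 9.20 × e^(−10 × 0.2635) = 9.20 × 0.07172 = 0.6598 mm.

0.660 mm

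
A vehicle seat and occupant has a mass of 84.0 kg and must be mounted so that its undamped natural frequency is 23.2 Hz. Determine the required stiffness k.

ω_n = 2πf_n = 2π × 23.2 = 145.8 rad/s.
k = m·ω_n² = 84.0 × 145.8² = 84.0 × 21250 = 1785000 N/m.

1780000 N/m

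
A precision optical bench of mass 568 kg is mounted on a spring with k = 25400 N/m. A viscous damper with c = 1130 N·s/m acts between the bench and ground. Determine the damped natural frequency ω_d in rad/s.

ω_n = √(k/m) = √(25400/568) = 6.687 rad/s.
Critical damping c_c = 2√(k·m) = 2√(25400 × 568) = 7597 N·s/m, so ζ = c/c_c = 1130/7597 = 0.1488.
ω_d = ω_n√(1 − ζ²) = 6.687 × √(1 − 0.0221) = 6.613 rad/s.

6.61 rad/s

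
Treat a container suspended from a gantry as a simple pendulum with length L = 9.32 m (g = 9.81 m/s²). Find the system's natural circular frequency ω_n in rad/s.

1.03 rad/s

For a simple pendulum ω_n = √(g/L) = √(9.81/9.32) = √1.053 = 1.026 rad/s.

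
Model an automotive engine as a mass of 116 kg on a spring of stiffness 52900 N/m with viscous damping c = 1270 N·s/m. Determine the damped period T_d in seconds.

ω_n = √(k/m) = √(52900/116) = 21.35 rad/s.
Critical damping c_c = 2√(k·m) = 2√(52900 × 116) = 4954 N·s/m, so ζ = c/c_c = 1270/4954 = 0.2563.
ω_d = ω_n√(1 − ζ²) = 21.35 × √(1 − 0.0657) = 20.64 rad/s.
T_d = 2π/ω_d = 0.3044 s.

0.304 s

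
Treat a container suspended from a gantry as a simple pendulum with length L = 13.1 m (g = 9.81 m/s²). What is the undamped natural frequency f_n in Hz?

0.138 Hz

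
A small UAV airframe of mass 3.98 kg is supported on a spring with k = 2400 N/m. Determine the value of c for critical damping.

c_c = 2√(k·m) = 2√(2400 × 3.98) = 2 × 97.73 = 195.5 N·s/m.

195 N·s/m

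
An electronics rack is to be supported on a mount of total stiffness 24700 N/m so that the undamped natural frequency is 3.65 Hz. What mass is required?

ω_n = 2πf_n = 2π × 3.65 = 22.93 rad/s.
m = k/ω_n² = 24700/22.93² = 24700/526.0 = 46.96 kg.

47.0 kg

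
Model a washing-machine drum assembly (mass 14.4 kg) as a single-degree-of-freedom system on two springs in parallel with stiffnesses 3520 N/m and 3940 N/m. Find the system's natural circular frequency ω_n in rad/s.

22.8 rad/s

Parallel springs add: k_eq = 3520 + 3940 = 7460 N/m.
ω_n = √(k_eq/m) = √(7460/14.4) = √518.1 = 22.76 rad/s.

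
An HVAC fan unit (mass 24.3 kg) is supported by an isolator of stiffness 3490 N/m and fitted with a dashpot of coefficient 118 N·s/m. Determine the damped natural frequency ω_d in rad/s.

ω_n = √(k/m) = √(3490/24.3) = 11.98 rad/s.
Critical damping c_c = 2√(k·m) = 2√(3490 × 24.3) = 582.4 N·s/m, so ζ = c/c_c = 118/582.4 = 0.2026.
ω_d = ω_n√(1 − ζ²) = 11.98 × √(1 − 0.0410) = 11.74 rad/s.

11.7 rad/s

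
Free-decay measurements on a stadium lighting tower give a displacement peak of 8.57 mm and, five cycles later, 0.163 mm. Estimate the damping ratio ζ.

Logarithmic decrement δ = (1/n)·ln(x₀/x_n) = (1/5)·ln(8.57/0.163) = (1/5)·ln(52.58) = 0.7925.
ζ = δ/√(4π² + δ²) = 0.7925/√(39.48 + 0.628) = 0.7925/6.333 = 0.1251.

0.125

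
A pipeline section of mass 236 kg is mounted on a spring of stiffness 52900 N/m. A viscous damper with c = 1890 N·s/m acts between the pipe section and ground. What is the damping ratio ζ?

ω_n = √(k/m) = √(52900/236) = 14.97 rad/s.
Critical damping c_c = 2√(k·m) = 2√(52900 × 236) = 7067 N·s/m, so ζ = c/c_c = 1890/7067 = 0.2675.

0.267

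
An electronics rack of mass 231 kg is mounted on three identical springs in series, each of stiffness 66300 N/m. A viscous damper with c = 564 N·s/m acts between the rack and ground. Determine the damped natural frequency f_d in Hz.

Series springs: 1/k_eq = 3/66300, so k_eq = 66300/3 = 22100 N/m.
ω_n = √(k_eq/m) = √(22100/231) = 9.781 rad/s.
Critical damping c_c = 2√(k_eq·m) = 2√(22100 × 231) = 4519 N·s/m, so ζ = c/c_c = 564/4519 = 0.1248.
ω_d = ω_n√(1 − ζ²) = 9.781 × √(1 − 0.0156) = 9.705 rad/s.
f_d = ω_d/(2π) = 1.545 Hz.

1.54 Hz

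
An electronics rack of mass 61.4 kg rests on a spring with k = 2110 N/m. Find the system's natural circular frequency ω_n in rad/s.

5.86 rad/s

ω_n = √(k/m) = √(2110/61.4) = √34.36 = 5.862 rad/s.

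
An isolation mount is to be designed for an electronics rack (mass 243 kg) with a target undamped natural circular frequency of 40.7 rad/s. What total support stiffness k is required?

k = m·ω_n² = 243 × 40.70² = 243 × 1656 = 402500 N/m.

403000 N/m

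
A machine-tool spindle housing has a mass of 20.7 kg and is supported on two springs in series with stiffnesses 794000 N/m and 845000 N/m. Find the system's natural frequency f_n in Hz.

22.4 Hz

Series springs: 1/k_eq = 1/794000 + 1/845000 = 2.443×10^-6, so k_eq = 409400 N/m.
ω_n = √(k_eq/m) = √(409400/20.7) = √19780 = 140.6 rad/s.
f_n = ω_n/(2π) = 140.6/6.283 = 22.38 Hz.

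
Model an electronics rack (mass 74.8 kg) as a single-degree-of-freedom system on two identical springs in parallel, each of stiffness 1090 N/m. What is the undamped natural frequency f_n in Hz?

Parallel springs add: k_eq = 2 × 1090 = 2180 N/m.
ω_n = √(k_eq/m) = √(2180/74.8) = √29.14 = 5.399 rad/s.
f_n = ω_n/(2π) = 5.399/6.283 = 0.8592 Hz.

0.859 Hz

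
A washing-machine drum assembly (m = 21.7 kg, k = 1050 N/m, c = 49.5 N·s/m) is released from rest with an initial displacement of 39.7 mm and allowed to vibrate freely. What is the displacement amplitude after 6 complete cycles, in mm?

0.0754 mm

ζ = c/(2√(km)) = 49.5/(2√(1050 × 21.7)) = 49.5/301.9 = 0.1640.
Logarithmic decrement δ = 2πζ/√(1 − ζ²) = 2π × 0.1640/√(1 − 0.0269) = 1.044.
After n cycles, x_n/x₀ = e^(−nδ), so x_6 = 39.7 × e^(−6 × 1.044) = 39.7 × 0.001900 = 0.07541 mm.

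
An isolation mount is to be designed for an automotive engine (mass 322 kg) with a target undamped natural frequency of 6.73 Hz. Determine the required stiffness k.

ω_n = 2πf_n = 2π × 6.73 = 42.29 rad/s.
k = m·ω_n² = 322 × 42.29² = 322 × 1788 = 575800 N/m.

576000 N/m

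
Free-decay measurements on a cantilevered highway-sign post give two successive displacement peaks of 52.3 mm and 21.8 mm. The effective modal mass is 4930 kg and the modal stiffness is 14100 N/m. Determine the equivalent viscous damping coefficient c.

Logarithmic decrement δ = (1/n)·ln(x₀/x_n) = (1/1)·ln(52.3/21.8) = (1/1)·ln(2.399) = 0.8751.
ζ = δ/√(4π² + δ²) = 0.8751/√(39.48 + 0.766) = 0.8751/6.344 = 0.1379.
c = ζ · 2√(km) = 0.1379 × 2√(14100 × 4930) = 0.1379 × 16670 = 2300 N·s/m.

2300 N·s/m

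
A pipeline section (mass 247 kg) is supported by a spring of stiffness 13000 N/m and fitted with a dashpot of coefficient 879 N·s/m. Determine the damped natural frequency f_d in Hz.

1.12 Hz

ω_n = √(k/m) = √(13000/247) = 7.255 rad/s.
Critical damping c_c = 2√(k·m) = 2√(13000 × 247) = 3584 N·s/m, so ζ = c/c_c = 879/3584 = 0.2453.
ω_d = ω_n√(1 − ζ²) = 7.255 × √(1 − 0.0602) = 7.033 rad/s.
f_d = ω_d/(2π) = 1.119 Hz.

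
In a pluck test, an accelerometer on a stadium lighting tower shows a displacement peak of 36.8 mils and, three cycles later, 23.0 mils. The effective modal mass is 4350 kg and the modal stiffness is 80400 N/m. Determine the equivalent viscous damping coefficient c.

Logarithmic decrement δ = (1/n)·ln(x₀/x_n) = (1/3)·ln(36.8/23.0) = (1/3)·ln(1.600) = 0.1567.
ζ = δ/√(4π² + δ²) = 0.1567/√(39.48 + 0.0245) = 0.1567/6.285 = 0.02493.
c = ζ · 2√(km) = 0.02493 × 2√(80400 × 4350) = 0.02493 × 37400 = 932.3 N·s/m.

932 N·s/m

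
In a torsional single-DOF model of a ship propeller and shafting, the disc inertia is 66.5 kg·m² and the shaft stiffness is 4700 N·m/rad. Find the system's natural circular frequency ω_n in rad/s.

ω_n = √(k_t/J) = √(4700/66.5) = √70.68 = 8.407 rad/s.

8.41 rad/s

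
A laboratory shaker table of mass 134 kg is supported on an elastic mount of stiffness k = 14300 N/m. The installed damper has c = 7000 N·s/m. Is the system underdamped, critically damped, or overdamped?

overdamped

c_c = 2√(k·m) = 2769 N·s/m; ζ = c/c_c = 7000/2769 = 2.53.
Since ζ > 1 the system is overdamped.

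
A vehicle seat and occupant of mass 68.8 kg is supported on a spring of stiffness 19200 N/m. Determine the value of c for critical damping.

c_c = 2√(k·m) = 2√(19200 × 68.8) = 2 × 1149 = 2299 N·s/m.

2300 N·s/m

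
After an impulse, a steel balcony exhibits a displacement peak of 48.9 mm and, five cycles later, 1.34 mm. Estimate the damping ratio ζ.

Logarithmic decrement δ = (1/n)·ln(x₀/x_n) = (1/5)·ln(48.9/1.34) = (1/5)·ln(36.49) = 0.7194.
ζ = δ/√(4π² + δ²) = 0.7194/√(39.48 + 0.518) = 0.7194/6.324 = 0.1138.

0.114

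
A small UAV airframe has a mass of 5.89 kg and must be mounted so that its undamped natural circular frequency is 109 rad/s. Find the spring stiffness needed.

k = m·ω_n² = 5.89 × 109.0² = 5.89 × 11880 = 69980 N/m.

70000 N/m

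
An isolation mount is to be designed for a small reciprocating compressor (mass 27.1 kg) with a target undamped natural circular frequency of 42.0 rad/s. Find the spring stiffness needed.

47800 N/m

k = m·ω_n² = 27.1 × 42.00² = 27.1 × 1764 = 47800 N/m.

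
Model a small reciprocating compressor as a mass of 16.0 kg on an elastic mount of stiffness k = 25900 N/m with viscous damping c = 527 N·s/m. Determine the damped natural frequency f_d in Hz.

ω_n = √(k/m) = √(25900/16.0) = 40.23 rad/s.
Critical damping c_c = 2√(k·m) = 2√(25900 × 16.0) = 1287 N·s/m, so ζ = c/c_c = 527/1287 = 0.4093.
ω_d = ω_n√(1 − ζ²) = 40.23 × √(1 − 0.168) = 36.71 rad/s.
f_d = ω_d/(2π) = 5.842 Hz.

5.84 Hz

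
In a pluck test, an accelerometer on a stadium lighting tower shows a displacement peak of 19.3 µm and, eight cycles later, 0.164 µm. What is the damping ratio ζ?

0.0944

Logarithmic decrement δ = (1/n)·ln(x₀/x_n) = (1/8)·ln(19.3/0.164) = (1/8)·ln(117.7) = 0.5960.
ζ = δ/√(4π² + δ²) = 0.5960/√(39.48 + 0.355) = 0.5960/6.311 = 0.09443.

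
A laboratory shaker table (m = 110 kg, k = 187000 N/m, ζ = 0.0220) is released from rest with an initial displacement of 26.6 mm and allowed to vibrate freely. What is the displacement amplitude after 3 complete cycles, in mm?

17.6 mm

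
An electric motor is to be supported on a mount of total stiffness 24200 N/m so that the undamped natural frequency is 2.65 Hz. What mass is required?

87.3 kg

ω_n = 2πf_n = 2π × 2.65 = 16.65 rad/s.
m = k/ω_n² = 24200/16.65² = 24200/277.2 = 87.29 kg.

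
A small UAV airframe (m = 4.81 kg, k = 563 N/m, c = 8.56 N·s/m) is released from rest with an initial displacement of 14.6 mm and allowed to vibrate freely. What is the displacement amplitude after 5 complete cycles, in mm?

1.09 mm

ζ = c/(2√(km)) = 8.56/(2√(563 × 4.81)) = 8.56/104.1 = 0.08225.
Logarithmic decrement δ = 2πζ/√(1 − ζ²) = 2π × 0.08225/√(1 − 0.00676) = 0.5185.
After n cycles, x_n/x₀ = e^(−nδ), so x_5 = 14.6 × e^(−5 × 0.5185) = 14.6 × 0.07482 = 1.092 mm.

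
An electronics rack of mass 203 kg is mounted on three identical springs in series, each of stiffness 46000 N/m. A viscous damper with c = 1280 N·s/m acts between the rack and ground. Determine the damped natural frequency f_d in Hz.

Series springs: 1/k_eq = 3/46000, so k_eq = 46000/3 = 15330 N/m.
ω_n = √(k_eq/m) = √(15330/203) = 8.691 rad/s.
Critical damping c_c = 2√(k_eq·m) = 2√(15330 × 203) = 3529 N·s/m, so ζ = c/c_c = 1280/3529 = 0.3628.
ω_d = ω_n√(1 − ζ²) = 8.691 × √(1 − 0.132) = 8.099 rad/s.
f_d = ω_d/(2π) = 1.289 Hz.

1.29 Hz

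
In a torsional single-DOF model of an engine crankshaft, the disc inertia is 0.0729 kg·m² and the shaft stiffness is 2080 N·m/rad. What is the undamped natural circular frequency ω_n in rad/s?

ω_n = √(k_t/J) = √(2080/0.0729) = √28530 = 168.9 rad/s.

169 rad/s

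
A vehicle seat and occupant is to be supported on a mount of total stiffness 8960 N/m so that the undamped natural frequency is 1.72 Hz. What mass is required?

76.7 kg

ω_n = 2πf_n = 2π × 1.72 = 10.81 rad/s.
m = k/ω_n² = 8960/10.81² = 8960/116.8 = 76.72 kg.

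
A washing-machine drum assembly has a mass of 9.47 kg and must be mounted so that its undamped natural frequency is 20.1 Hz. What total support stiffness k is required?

151000 N/m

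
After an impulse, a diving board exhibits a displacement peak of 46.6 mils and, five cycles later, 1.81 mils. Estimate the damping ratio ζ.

Logarithmic decrement δ = (1/n)·ln(x₀/x_n) = (1/5)·ln(46.6/1.81) = (1/5)·ln(25.75) = 0.6497.
ζ = δ/√(4π² + δ²) = 0.6497/√(39.48 + 0.422) = 0.6497/6.317 = 0.1028.

0.103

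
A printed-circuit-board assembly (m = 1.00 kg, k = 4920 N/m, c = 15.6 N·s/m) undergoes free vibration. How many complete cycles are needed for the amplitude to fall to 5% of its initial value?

5 cycles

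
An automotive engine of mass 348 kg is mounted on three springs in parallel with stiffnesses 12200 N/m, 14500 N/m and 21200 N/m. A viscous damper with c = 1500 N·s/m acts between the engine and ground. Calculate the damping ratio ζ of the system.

Parallel springs add: k_eq = 12200 + 14500 + 21200 = 47900 N/m.
ω_n = √(k_eq/m) = √(47900/348) = 11.73 rad/s.
Critical damping c_c = 2√(k_eq·m) = 2√(47900 × 348) = 8166 N·s/m, so ζ = c/c_c = 1500/8166 = 0.1837.

0.184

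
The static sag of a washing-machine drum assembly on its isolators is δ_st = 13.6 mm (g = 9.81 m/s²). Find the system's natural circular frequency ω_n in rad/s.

26.9 rad/s

ω_n = √(g/δ_st) = √(9.81/0.0136) = √721.3 = 26.86 rad/s.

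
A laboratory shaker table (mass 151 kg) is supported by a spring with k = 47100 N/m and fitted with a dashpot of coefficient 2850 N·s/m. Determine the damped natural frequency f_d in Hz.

ω_n = √(k/m) = √(47100/151) = 17.66 rad/s.
Critical damping c_c = 2√(k·m) = 2√(47100 × 151) = 5334 N·s/m, so ζ = c/c_c = 2850/5334 = 0.5343.
ω_d = ω_n√(1 − ζ²) = 17.66 × √(1 − 0.286) = 14.93 rad/s.
f_d = ω_d/(2π) = 2.376 Hz.

2.38 Hz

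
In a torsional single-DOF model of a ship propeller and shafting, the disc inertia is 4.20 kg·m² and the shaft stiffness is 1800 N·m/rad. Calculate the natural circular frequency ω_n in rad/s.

20.7 rad/s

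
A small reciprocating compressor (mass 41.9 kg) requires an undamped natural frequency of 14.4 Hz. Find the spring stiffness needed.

ω_n = 2πf_n = 2π × 14.4 = 90.48 rad/s.
k = m·ω_n² = 41.9 × 90.48² = 41.9 × 8186 = 343000 N/m.

343000 N/m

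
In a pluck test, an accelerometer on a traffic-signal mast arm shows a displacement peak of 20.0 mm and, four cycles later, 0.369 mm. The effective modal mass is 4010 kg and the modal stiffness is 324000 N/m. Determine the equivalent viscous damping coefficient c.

Logarithmic decrement δ = (1/n)·ln(x₀/x_n) = (1/4)·ln(20.0/0.369) = (1/4)·ln(54.20) = 0.9982.
ζ = δ/√(4π² + δ²) = 0.9982/√(39.48 + 0.996) = 0.9982/6.362 = 0.1569.
c = ζ · 2√(km) = 0.1569 × 2√(324000 × 4010) = 0.1569 × 72090 = 11310 N·s/m.

11300 N·s/m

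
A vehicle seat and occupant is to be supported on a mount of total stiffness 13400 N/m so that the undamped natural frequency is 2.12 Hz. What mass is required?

75.5 kg

ω_n = 2πf_n = 2π × 2.12 = 13.32 rad/s.
m = k/ω_n² = 13400/13.32² = 13400/177.4 = 75.52 kg.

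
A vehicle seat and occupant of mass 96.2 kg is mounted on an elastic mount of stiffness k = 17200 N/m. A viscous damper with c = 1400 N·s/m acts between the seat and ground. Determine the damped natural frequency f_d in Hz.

ω_n = √(k/m) = √(17200/96.2) = 13.37 rad/s.
Critical damping c_c = 2√(k·m) = 2√(17200 × 96.2) = 2573 N·s/m, so ζ = c/c_c = 1400/2573 = 0.5442.
ω_d = ω_n√(1 − ζ²) = 13.37 × √(1 − 0.296) = 11.22 rad/s.
f_d = ω_d/(2π) = 1.785 Hz.

1.79 Hz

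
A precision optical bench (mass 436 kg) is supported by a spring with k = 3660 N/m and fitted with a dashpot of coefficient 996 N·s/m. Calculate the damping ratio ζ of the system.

ω_n = √(k/m) = √(3660/436) = 2.897 rad/s.
Critical damping c_c = 2√(k·m) = 2√(3660 × 436) = 2526 N·s/m, so ζ = c/c_c = 996/2526 = 0.3942.

0.394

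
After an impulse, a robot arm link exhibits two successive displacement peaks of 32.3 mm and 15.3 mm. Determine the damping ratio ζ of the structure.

Logarithmic decrement δ = (1/n)·ln(x₀/x_n) = (1/1)·ln(32.3/15.3) = (1/1)·ln(2.111) = 0.7472.
ζ = δ/√(4π² + δ²) = 0.7472/√(39.48 + 0.558) = 0.7472/6.327 = 0.1181.

0.118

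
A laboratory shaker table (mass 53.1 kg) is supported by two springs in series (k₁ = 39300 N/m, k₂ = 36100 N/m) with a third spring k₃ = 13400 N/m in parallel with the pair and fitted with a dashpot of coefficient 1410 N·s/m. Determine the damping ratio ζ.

0.539

Series pair: k_s = k₁k₂/(k₁+k₂) = (39300)(36100)/(39300 + 36100) = 18820 N/m. In parallel with k₃: k_eq = 18820 + 13400 = 32220 N/m.
ω_n = √(k_eq/m) = √(32220/53.1) = 24.63 rad/s.
Critical damping c_c = 2√(k_eq·m) = 2√(32220 × 53.1) = 2616 N·s/m, so ζ = c/c_c = 1410/2616 = 0.5390.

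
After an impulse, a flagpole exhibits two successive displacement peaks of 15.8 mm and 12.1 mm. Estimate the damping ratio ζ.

0.0424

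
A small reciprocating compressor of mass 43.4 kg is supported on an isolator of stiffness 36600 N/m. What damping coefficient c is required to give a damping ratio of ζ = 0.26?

655 N·s/m

c_c = 2√(k·m) = 2√(36600 × 43.4) = 2521 N·s/m.
c = ζ·c_c = 0.26 × 2521 = 655.4 N·s/m.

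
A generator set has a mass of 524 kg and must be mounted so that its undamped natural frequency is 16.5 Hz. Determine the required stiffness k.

ω_n = 2πf_n = 2π × 16.5 = 103.7 rad/s.
k = m·ω_n² = 524 × 103.7² = 524 × 10750 = 5632000 N/m.

5630000 N/m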